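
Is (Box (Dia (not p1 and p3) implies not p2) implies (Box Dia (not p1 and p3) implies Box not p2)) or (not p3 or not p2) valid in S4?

Tableau for the negation not ((Box (Dia (not p1 and p3) implies not p2) implies (Box Dia (not p1 and p3) implies Box not p2)) or (not p3 or not p2)):
1. not ((Box (Dia (not p1 and p3) implies not p2) implies (Box Dia (not p1 and p3) implies Box not p2)) or (not p3 or not p2)), u
2. not (Box (Dia (not p1 and p3) implies not p2) implies (Box Dia (not p1 and p3) implies Box not p2)), u   [neg-or-rule on 1]
3. not (not p3 or not p2), u   [neg-or-rule on 1]
4. Box (Dia (not p1 and p3) implies not p2), u   [neg-implies-rule on 2]
5. not (Box Dia (not p1 and p3) implies Box not p2), u   [neg-implies-rule on 2]
6. p3, u   [neg-or-rule on 3]
7. p2, u   [neg-or-rule on 3]
8. Box Dia (not p1 and p3), u   [neg-implies-rule on 5]
9. not Box not p2, u   [neg-implies-rule on 5]
10. Dia (not p1 and p3) implies not p2, u   [Box-rule on 4 via uRu]
11. Dia (not p1 and p3), u   [Box-rule on 8 via uRu]
12. not Dia (not p1 and p3), u   [implies-rule on 10 (branches; this branch)]
13. not (not p1 and p3), u   [neg-Dia-rule on 12 via uRu]
14. p1, u   [neg-and-rule on 13 (branches; this branch)]
15. p2, v   [neg-Box-rule on 9: fresh world v, uRv]
16. Dia (not p1 and p3) implies not p2, v   [Box-rule on 4 via uRv]
17. Dia (not p1 and p3), v   [Box-rule on 8 via uRv]
18. not (not p1 and p3), v   [neg-Dia-rule on 12 via uRv]
19. not Dia (not p1 and p3), v   [implies-rule on 16 (branches; this branch)]
20. not p3, v   [neg-and-rule on 18 (branches; this branch)]
21. not p1 and p3, w   [Dia-rule on 11: fresh world w, uRw]
22. not p1, w   [and-rule on 21]
23. p3, w   [and-rule on 21]
24. Dia (not p1 and p3) implies not p2, w   [Box-rule on 4 via uRw]
25. Dia (not p1 and p3), w   [Box-rule on 8 via uRw]
26. not (not p1 and p3), w   [neg-Dia-rule on 12 via uRw]
27. not p2, w   [implies-rule on 24 (branches; this branch)]
28. not p3, w   [neg-and-rule on 26 (branches; this branch)]
Accessibility: uRu, uRv, uRw, vRv, wRw
Branch closes: p3 and not p3 both at w.
All branches of the negation close; one closing branch shown above.

Yes, valid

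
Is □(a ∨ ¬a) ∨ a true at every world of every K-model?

Tableau for the negation ¬(□(a ∨ ¬a) ∨ a):
1. ¬(□(a ∨ ¬a) ∨ a), w0
2. ¬□(a ∨ ¬a), w0   [¬∨-rule on 1]
3. ¬a, w0   [¬∨-rule on 1]
4. ¬(a ∨ ¬a), w1   [¬□-rule on 2: fresh world w1, w0Rw1]
5. ¬a, w1   [¬∨-rule on 4]
6. a, w1   [¬∨-rule on 4]
Accessibility: w0Rw1
Branch closes: a and ¬a both at w1.
Every branch of the negation's tableau closes; the branch above is one of them.

Valid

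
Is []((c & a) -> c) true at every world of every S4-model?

Tableau for the negation ~[]((c & a) -> c):
1. ~[]((c & a) -> c), 0
2. ~((c & a) -> c), 1   [~[]-rule on 1: fresh world 1, 0R1]
3. c & a, 1   [~->-rule on 2]
4. ~c, 1   [~->-rule on 2]
5. c, 1   [&-rule on 3]
6. a, 1   [&-rule on 3]
Accessibility: 0R0, 0R1, 1R1
Branch closes: c and ~c both at 1.
Every branch of the negation's tableau closes; the branch above is one of them.

Valid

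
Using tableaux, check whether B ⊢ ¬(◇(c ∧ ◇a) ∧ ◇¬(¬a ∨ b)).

Not valid

Tableau for the negation ◇(c ∧ ◇a) ∧ ◇¬(¬a ∨ b):
1. ◇(c ∧ ◇a) ∧ ◇¬(¬a ∨ b), u
2. ◇(c ∧ ◇a), u   [∧-rule on 1]
3. ◇¬(¬a ∨ b), u   [∧-rule on 1]
4. c ∧ ◇a, v   [◇-rule on 2: fresh world v, uRv]
5. c, v   [∧-rule on 4]
6. ◇a, v   [∧-rule on 4]
7. ¬(¬a ∨ b), w   [◇-rule on 3: fresh world w, uRw]
8. a, w   [¬∨-rule on 7]
9. ¬b, w   [¬∨-rule on 7]
10. a, x   [◇-rule on 6: fresh world x, vRx]
Accessibility: uRu, uRv, uRw, vRu, vRv, vRx, wRu, wRw, xRv, xRx
The negation has an open branch (countermodel exists).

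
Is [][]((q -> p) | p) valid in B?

Tableau for the negation ~[][]((q -> p) | p):
1. ~[][]((q -> p) | p), 0
2. ~[]((q -> p) | p), 1   [~[]-rule on 1: fresh world 1, 0R1]
3. ~((q -> p) | p), 2   [~[]-rule on 2: fresh world 2, 1R2]
4. ~(q -> p), 2   [~|-rule on 3]
5. ~p, 2   [~|-rule on 3]
6. q, 2   [~->-rule on 4]
Accessibility: 0R0, 0R1, 1R0, 1R1, 1R2, 2R1, 2R2
The negation has an open branch (countermodel exists).

No, not valid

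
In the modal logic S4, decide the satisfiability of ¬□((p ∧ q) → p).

Unsatisfiable (every branch closes)

1. ¬□((p ∧ q) → p), w0
2. ¬((p ∧ q) → p), w1
3. p ∧ q, w1
4. ¬p, w1
5. p, w1
6. q, w1
Accessibility: w0Rw0, w0Rw1, w1Rw1
Branch closes: p and ¬p both at w1.
All branches of the tableau close; one closing branch shown above.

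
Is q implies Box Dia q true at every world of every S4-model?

Tableau for the negation not (q implies Box Dia q):
1. not (q implies Box Dia q), u
2. q, u
3. not Box Dia q, u
4. not Dia q, v
5. not q, v
Accessibility: uRu, uRv, vRv
The negation has an open branch (countermodel exists).

Not valid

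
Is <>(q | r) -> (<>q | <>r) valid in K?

Tableau for the negation ~(<>(q | r) -> (<>q | <>r)):
1. ~(<>(q | r) -> (<>q | <>r)), w0
2. <>(q | r), w0
3. ~(<>q | <>r), w0
4. ~<>q, w0
5. ~<>r, w0
6. q | r, w1
7. ~q, w1
8. ~r, w1
9. r, w1
Accessibility: w0Rw1
Branch closes: r and ~r both at w1.
All branches of the negation close; one closing branch shown above.

Yes, valid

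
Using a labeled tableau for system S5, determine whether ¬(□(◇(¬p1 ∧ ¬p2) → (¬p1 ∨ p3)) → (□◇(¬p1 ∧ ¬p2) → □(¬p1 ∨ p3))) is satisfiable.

1. ¬(□(◇(¬p1 ∧ ¬p2) → (¬p1 ∨ p3)) → (□◇(¬p1 ∧ ¬p2) → □(¬p1 ∨ p3))), w0
2. □(◇(¬p1 ∧ ¬p2) → (¬p1 ∨ p3)), w0   [¬→-rule on 1]
3. ¬(□◇(¬p1 ∧ ¬p2) → □(¬p1 ∨ p3)), w0   [¬→-rule on 1]
4. □◇(¬p1 ∧ ¬p2), w0   [¬→-rule on 3]
5. ¬□(¬p1 ∨ p3), w0   [¬→-rule on 3]
6. ◇(¬p1 ∧ ¬p2) → (¬p1 ∨ p3), w0   [□-rule on 2 via w0Rw0]
7. ◇(¬p1 ∧ ¬p2), w0   [□-rule on 4 via w0Rw0]
8. ¬p1 ∨ p3, w0   [→-rule on 6 (branches; this branch)]
9. p3, w0   [∨-rule on 8 (branches; this branch)]
10. ¬(¬p1 ∨ p3), w1   [¬□-rule on 5: fresh world w1, w0Rw1]
11. p1, w1   [¬∨-rule on 10]
12. ¬p3, w1   [¬∨-rule on 10]
13. ◇(¬p1 ∧ ¬p2) → (¬p1 ∨ p3), w1   [□-rule on 2 via w0Rw1]
14. ◇(¬p1 ∧ ¬p2), w1   [□-rule on 4 via w0Rw1]
15. ¬◇(¬p1 ∧ ¬p2), w1   [→-rule on 13 (branches; this branch)]
16. ¬(¬p1 ∧ ¬p2), w0   [¬◇-rule on 15 via w1Rw0]
17. ¬(¬p1 ∧ ¬p2), w1   [¬◇-rule on 15 via w1Rw1]
18. p2, w0   [¬∧-rule on 16 (branches; this branch)]
19. p2, w1   [¬∧-rule on 17 (branches; this branch)]
20. ¬p1 ∧ ¬p2, w2   [◇-rule on 7: fresh world w2, w0Rw2]
21. ¬p1, w2   [∧-rule on 20]
22. ¬p2, w2   [∧-rule on 20]
23. ◇(¬p1 ∧ ¬p2) → (¬p1 ∨ p3), w2   [□-rule on 2 via w0Rw2]
24. ◇(¬p1 ∧ ¬p2), w2   [□-rule on 4 via w0Rw2]
25. ¬(¬p1 ∧ ¬p2), w2   [¬◇-rule on 15 via w1Rw2]
26. ¬p1 ∨ p3, w2   [→-rule on 23 (branches; this branch)]
27. p2, w2   [¬∧-rule on 25 (branches; this branch)]
Accessibility: w0Rw0, w0Rw1, w0Rw2, w1Rw0, w1Rw1, w1Rw2, w2Rw0, w2Rw1, w2Rw2
Branch closes: p2 and ¬p2 both at w2.
All branches of the tableau close; one closing branch shown above.

Unsatisfiable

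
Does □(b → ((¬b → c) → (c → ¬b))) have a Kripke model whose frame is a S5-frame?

Satisfiable (open branch found)

1. □(b → ((¬b → c) → (c → ¬b))), u
2. b → ((¬b → c) → (c → ¬b)), u
3. (¬b → c) → (c → ¬b), u
4. c → ¬b, u
5. ¬b, u
Accessibility: uRu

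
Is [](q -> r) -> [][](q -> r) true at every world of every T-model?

Tableau for the negation ~([](q -> r) -> [][](q -> r)):
1. ~([](q -> r) -> [][](q -> r)), 0
2. [](q -> r), 0
3. ~[][](q -> r), 0
4. q -> r, 0
5. r, 0
6. ~[](q -> r), 1
7. q -> r, 1
8. r, 1
9. ~(q -> r), 2
10. q, 2
11. ~r, 2
Accessibility: 0R0, 0R1, 1R1, 1R2, 2R2
The negation has an open branch (countermodel exists).

Not valid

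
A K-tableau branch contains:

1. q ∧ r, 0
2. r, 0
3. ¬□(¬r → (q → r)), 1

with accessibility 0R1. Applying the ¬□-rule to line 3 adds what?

a fresh world 2 with 1R2, and ¬(¬r → (q → r)) at 2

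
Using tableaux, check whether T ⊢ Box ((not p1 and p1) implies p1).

Tableau for the negation not Box ((not p1 and p1) implies p1):
1. not Box ((not p1 and p1) implies p1), w0
2. not ((not p1 and p1) implies p1), w1   [neg-Box-rule on 1: fresh world w1, w0Rw1]
3. not p1 and p1, w1   [neg-implies-rule on 2]
4. not p1, w1   [neg-implies-rule on 2]
5. p1, w1   [and-rule on 3]
Accessibility: w0Rw0, w0Rw1, w1Rw1
Branch closes: p1 and not p1 both at w1.
All branches of the negation close; one closing branch shown above.

Valid in T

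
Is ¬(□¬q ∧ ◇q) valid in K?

Valid

Tableau for the negation □¬q ∧ ◇q:
1. □¬q ∧ ◇q, w0
2. □¬q, w0   [∧-rule on 1]
3. ◇q, w0   [∧-rule on 1]
4. q, w1   [◇-rule on 3: fresh world w1, w0Rw1]
5. ¬q, w1   [□-rule on 2 via w0Rw1]
Accessibility: w0Rw1
Branch closes: q and ¬q both at w1.
Every branch of the negation's tableau closes; the branch above is one of them.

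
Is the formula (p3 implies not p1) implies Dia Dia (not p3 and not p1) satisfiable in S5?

1. (p3 implies not p1) implies Dia Dia (not p3 and not p1), 0
2. Dia Dia (not p3 and not p1), 0   [implies-rule on 1 (branches; this branch)]
3. Dia (not p3 and not p1), 1   [Dia-rule on 2: fresh world 1, 0R1]
4. not p3 and not p1, 2   [Dia-rule on 3: fresh world 2, 1R2]
5. not p3, 2   [and-rule on 4]
6. not p1, 2   [and-rule on 4]
Accessibility: 0R0, 0R1, 0R2, 1R0, 1R1, 1R2, 2R0, 2R1, 2R2

Satisfiable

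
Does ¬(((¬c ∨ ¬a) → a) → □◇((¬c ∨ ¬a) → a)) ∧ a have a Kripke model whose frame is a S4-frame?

1. ¬(((¬c ∨ ¬a) → a) → □◇((¬c ∨ ¬a) → a)) ∧ a, u
2. ¬(((¬c ∨ ¬a) → a) → □◇((¬c ∨ ¬a) → a)), u
3. a, u
4. (¬c ∨ ¬a) → a, u
5. ¬□◇((¬c ∨ ¬a) → a), u
6. ¬◇((¬c ∨ ¬a) → a), v
7. ¬((¬c ∨ ¬a) → a), v
8. ¬c ∨ ¬a, v
9. ¬a, v
Accessibility: uRu, uRv, vRv

Satisfiable (open branch found)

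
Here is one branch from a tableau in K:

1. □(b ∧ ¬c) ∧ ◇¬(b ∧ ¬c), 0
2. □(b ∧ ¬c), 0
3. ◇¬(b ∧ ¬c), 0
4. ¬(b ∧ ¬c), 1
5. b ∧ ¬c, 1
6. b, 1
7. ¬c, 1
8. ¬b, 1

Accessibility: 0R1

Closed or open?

Closed

Both b and ¬b appear at 1.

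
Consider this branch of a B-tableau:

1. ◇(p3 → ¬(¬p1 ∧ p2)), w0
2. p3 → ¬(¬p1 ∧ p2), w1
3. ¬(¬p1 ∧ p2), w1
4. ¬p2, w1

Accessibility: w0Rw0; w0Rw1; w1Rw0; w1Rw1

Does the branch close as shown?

No world carries both an atom and its negation.

No, open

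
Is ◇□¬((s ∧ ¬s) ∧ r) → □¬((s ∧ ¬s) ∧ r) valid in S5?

Valid

Tableau for the negation ¬(◇□¬((s ∧ ¬s) ∧ r) → □¬((s ∧ ¬s) ∧ r)):
1. ¬(◇□¬((s ∧ ¬s) ∧ r) → □¬((s ∧ ¬s) ∧ r)), u
2. ◇□¬((s ∧ ¬s) ∧ r), u
3. ¬□¬((s ∧ ¬s) ∧ r), u
4. □¬((s ∧ ¬s) ∧ r), v
5. ¬((s ∧ ¬s) ∧ r), u
6. ¬((s ∧ ¬s) ∧ r), v
7. ¬(s ∧ ¬s), u
8. ¬(s ∧ ¬s), v
9. s, u
10. s, v
11. (s ∧ ¬s) ∧ r, w
12. s ∧ ¬s, w
13. r, w
14. s, w
15. ¬s, w
Accessibility: uRu, uRv, uRw, vRu, vRv, vRw, wRu, wRv, wRw
Branch closes: s and ¬s both at w.
Every branch of the negation's tableau closes; the branch above is one of them.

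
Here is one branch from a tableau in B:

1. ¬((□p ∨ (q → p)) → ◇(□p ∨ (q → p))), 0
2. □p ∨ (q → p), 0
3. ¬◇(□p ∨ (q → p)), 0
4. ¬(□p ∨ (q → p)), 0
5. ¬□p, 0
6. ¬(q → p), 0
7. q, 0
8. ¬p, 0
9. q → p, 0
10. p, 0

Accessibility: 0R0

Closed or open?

Yes, closed

Both p and ¬p appear at 0.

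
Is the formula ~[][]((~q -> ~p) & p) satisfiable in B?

1. ~[][]((~q -> ~p) & p), u
2. ~[]((~q -> ~p) & p), v
3. ~((~q -> ~p) & p), w
4. ~p, w
Accessibility: uRu, uRv, vRu, vRv, vRw, wRv, wRw

Satisfiable (open branch found)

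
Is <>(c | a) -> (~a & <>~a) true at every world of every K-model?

No, not valid

Tableau for the negation ~(<>(c | a) -> (~a & <>~a)):
1. ~(<>(c | a) -> (~a & <>~a)), 0
2. <>(c | a), 0
3. ~(~a & <>~a), 0
4. ~<>~a, 0
5. c | a, 1
6. a, 1
Accessibility: 0R1
The negation has an open branch (countermodel exists).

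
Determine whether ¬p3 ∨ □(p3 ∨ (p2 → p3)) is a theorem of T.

Not valid

Tableau for the negation ¬(¬p3 ∨ □(p3 ∨ (p2 → p3))):
1. ¬(¬p3 ∨ □(p3 ∨ (p2 → p3))), w0
2. p3, w0   [¬∨-rule on 1]
3. ¬□(p3 ∨ (p2 → p3)), w0   [¬∨-rule on 1]
4. ¬(p3 ∨ (p2 → p3)), w1   [¬□-rule on 3: fresh world w1, w0Rw1]
5. ¬p3, w1   [¬∨-rule on 4]
6. ¬(p2 → p3), w1   [¬∨-rule on 4]
7. p2, w1   [¬→-rule on 6]
Accessibility: w0Rw0, w0Rw1, w1Rw1
The negation has an open branch (countermodel exists).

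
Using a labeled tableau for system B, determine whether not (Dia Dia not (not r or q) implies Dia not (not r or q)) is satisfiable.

1. not (Dia Dia not (not r or q) implies Dia not (not r or q)), u
2. Dia Dia not (not r or q), u
3. not Dia not (not r or q), u
4. not r or q, u
5. q, u
6. Dia not (not r or q), v
7. not r or q, v
8. q, v
9. not (not r or q), w
10. r, w
11. not q, w
Accessibility: uRu, uRv, vRu, vRv, vRw, wRv, wRw

Satisfiable (open branch found)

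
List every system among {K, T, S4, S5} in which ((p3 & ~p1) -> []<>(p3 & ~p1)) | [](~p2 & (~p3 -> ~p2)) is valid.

S5

S5-tableau for the negation ~(((p3 & ~p1) -> []<>(p3 & ~p1)) | [](~p2 & (~p3 -> ~p2))):
1. ~(((p3 & ~p1) -> []<>(p3 & ~p1)) | [](~p2 & (~p3 -> ~p2))), u
2. ~((p3 & ~p1) -> []<>(p3 & ~p1)), u   [~|-rule on 1]
3. ~[](~p2 & (~p3 -> ~p2)), u   [~|-rule on 1]
4. p3 & ~p1, u   [~->-rule on 2]
5. ~[]<>(p3 & ~p1), u   [~->-rule on 2]
6. p3, u   [&-rule on 4]
7. ~p1, u   [&-rule on 4]
8. ~(~p2 & (~p3 -> ~p2)), v   [~[]-rule on 3: fresh world v, uRv]
9. ~(~p3 -> ~p2), v   [~&-rule on 8 (branches; this branch)]
10. ~p3, v   [~->-rule on 9]
11. p2, v   [~->-rule on 9]
12. ~<>(p3 & ~p1), w   [~[]-rule on 5: fresh world w, uRw]
13. ~(p3 & ~p1), u   [~<>-rule on 12 via wRu]
14. ~(p3 & ~p1), v   [~<>-rule on 12 via wRv]
15. ~(p3 & ~p1), w   [~<>-rule on 12 via wRw]
16. p1, u   [~&-rule on 13 (branches; this branch)]
Accessibility: uRu, uRv, uRw, vRu, vRv, vRw, wRu, wRv, wRw
Branch closes: p1 and ~p1 both at u.
Every branch closes (one shown): valid in S5.
S4-tableau for the negation ~(((p3 & ~p1) -> []<>(p3 & ~p1)) | [](~p2 & (~p3 -> ~p2))):
1. ~(((p3 & ~p1) -> []<>(p3 & ~p1)) | [](~p2 & (~p3 -> ~p2))), u
2. ~((p3 & ~p1) -> []<>(p3 & ~p1)), u   [~|-rule on 1]
3. ~[](~p2 & (~p3 -> ~p2)), u   [~|-rule on 1]
4. p3 & ~p1, u   [~->-rule on 2]
5. ~[]<>(p3 & ~p1), u   [~->-rule on 2]
6. p3, u   [&-rule on 4]
7. ~p1, u   [&-rule on 4]
8. ~(~p2 & (~p3 -> ~p2)), v   [~[]-rule on 3: fresh world v, uRv]
9. ~(~p3 -> ~p2), v   [~&-rule on 8 (branches; this branch)]
10. ~p3, v   [~->-rule on 9]
11. p2, v   [~->-rule on 9]
12. ~<>(p3 & ~p1), w   [~[]-rule on 5: fresh world w, uRw]
13. ~(p3 & ~p1), w   [~<>-rule on 12 via wRw]
14. p1, w   [~&-rule on 13 (branches; this branch)]
Accessibility: uRu, uRv, uRw, vRv, wRw
Complete open branch: countermodel on an S4-frame, so not valid in S4, nor in K, T (the same frame is also a K-frame and a T-frame).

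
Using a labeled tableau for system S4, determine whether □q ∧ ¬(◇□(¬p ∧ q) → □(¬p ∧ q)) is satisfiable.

Satisfiable (open branch found)

1. □q ∧ ¬(◇□(¬p ∧ q) → □(¬p ∧ q)), w0
2. □q, w0   [∧-rule on 1]
3. ¬(◇□(¬p ∧ q) → □(¬p ∧ q)), w0   [∧-rule on 1]
4. ◇□(¬p ∧ q), w0   [¬→-rule on 3]
5. ¬□(¬p ∧ q), w0   [¬→-rule on 3]
6. q, w0   [□-rule on 2 via w0Rw0]
7. □(¬p ∧ q), w1   [◇-rule on 4: fresh world w1, w0Rw1]
8. q, w1   [□-rule on 2 via w0Rw1]
9. ¬p ∧ q, w1   [□-rule on 7 via w1Rw1]
10. ¬p, w1   [∧-rule on 9]
11. ¬(¬p ∧ q), w2   [¬□-rule on 5: fresh world w2, w0Rw2]
12. q, w2   [□-rule on 2 via w0Rw2]
13. p, w2   [¬∧-rule on 11 (branches; this branch)]
Accessibility: w0Rw0, w0Rw1, w0Rw2, w1Rw1, w2Rw2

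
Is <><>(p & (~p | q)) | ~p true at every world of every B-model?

Invalid (countermodel exists)

Tableau for the negation ~(<><>(p & (~p | q)) | ~p):
1. ~(<><>(p & (~p | q)) | ~p), u
2. ~<><>(p & (~p | q)), u   [~|-rule on 1]
3. p, u   [~|-rule on 1]
4. ~<>(p & (~p | q)), u   [~<>-rule on 2 via uRu]
5. ~(p & (~p | q)), u   [~<>-rule on 4 via uRu]
6. ~(~p | q), u   [~&-rule on 5 (branches; this branch)]
7. ~q, u   [~|-rule on 6]
Accessibility: uRu
The negation has an open branch (countermodel exists).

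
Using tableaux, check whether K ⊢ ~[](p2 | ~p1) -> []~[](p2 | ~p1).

Invalid (countermodel exists)

Tableau for the negation ~(~[](p2 | ~p1) -> []~[](p2 | ~p1)):
1. ~(~[](p2 | ~p1) -> []~[](p2 | ~p1)), u
2. ~[](p2 | ~p1), u
3. ~[]~[](p2 | ~p1), u
4. ~(p2 | ~p1), v
5. ~p2, v
6. p1, v
7. [](p2 | ~p1), w
Accessibility: uRv, uRw
The negation has an open branch (countermodel exists).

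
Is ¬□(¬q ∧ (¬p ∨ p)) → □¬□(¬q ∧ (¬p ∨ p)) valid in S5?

Valid in S5

Tableau for the negation ¬(¬□(¬q ∧ (¬p ∨ p)) → □¬□(¬q ∧ (¬p ∨ p))):
1. ¬(¬□(¬q ∧ (¬p ∨ p)) → □¬□(¬q ∧ (¬p ∨ p))), w0
2. ¬□(¬q ∧ (¬p ∨ p)), w0
3. ¬□¬□(¬q ∧ (¬p ∨ p)), w0
4. ¬(¬q ∧ (¬p ∨ p)), w1
5. q, w1
6. □(¬q ∧ (¬p ∨ p)), w2
7. ¬q ∧ (¬p ∨ p), w0
8. ¬q, w0
9. ¬p ∨ p, w0
10. ¬q ∧ (¬p ∨ p), w1
11. ¬q, w1
12. ¬p ∨ p, w1
Accessibility: w0Rw0, w0Rw1, w0Rw2, w1Rw0, w1Rw1, w1Rw2, w2Rw0, w2Rw1, w2Rw2
Branch closes: q and ¬q both at w1.
Every branch of the negation's tableau closes; the branch above is one of them.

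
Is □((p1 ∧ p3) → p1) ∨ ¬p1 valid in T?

Tableau for the negation ¬(□((p1 ∧ p3) → p1) ∨ ¬p1):
1. ¬(□((p1 ∧ p3) → p1) ∨ ¬p1), w0
2. ¬□((p1 ∧ p3) → p1), w0
3. p1, w0
4. ¬((p1 ∧ p3) → p1), w1
5. p1 ∧ p3, w1
6. ¬p1, w1
7. p1, w1
8. p3, w1
Accessibility: w0Rw0, w0Rw1, w1Rw1
Branch closes: p1 and ¬p1 both at w1.
Every branch of the negation's tableau closes; the branch above is one of them.

Valid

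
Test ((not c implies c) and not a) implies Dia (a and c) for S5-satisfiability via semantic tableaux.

1. ((not c implies c) and not a) implies Dia (a and c), 0
2. Dia (a and c), 0   [implies-rule on 1 (branches; this branch)]
3. a and c, 1   [Dia-rule on 2: fresh world 1, 0R1]
4. a, 1   [and-rule on 3]
5. c, 1   [and-rule on 3]
Accessibility: 0R0, 0R1, 1R0, 1R1

Satisfiable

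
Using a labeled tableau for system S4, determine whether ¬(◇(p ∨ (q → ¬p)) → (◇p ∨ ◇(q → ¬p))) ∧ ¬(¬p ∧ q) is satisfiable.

1. ¬(◇(p ∨ (q → ¬p)) → (◇p ∨ ◇(q → ¬p))) ∧ ¬(¬p ∧ q), w0
2. ¬(◇(p ∨ (q → ¬p)) → (◇p ∨ ◇(q → ¬p))), w0
3. ¬(¬p ∧ q), w0
4. ◇(p ∨ (q → ¬p)), w0
5. ¬(◇p ∨ ◇(q → ¬p)), w0
6. ¬◇p, w0
7. ¬◇(q → ¬p), w0
8. ¬p, w0
9. ¬(q → ¬p), w0
10. q, w0
11. p, w0
Accessibility: w0Rw0
Branch closes: p and ¬p both at w0.
Every branch closes; the branch above is one of them.

No, unsatisfiable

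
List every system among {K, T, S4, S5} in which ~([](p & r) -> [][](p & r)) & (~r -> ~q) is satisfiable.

T-tableau for the formula:
1. ~([](p & r) -> [][](p & r)) & (~r -> ~q), u
2. ~([](p & r) -> [][](p & r)), u   [&-rule on 1]
3. ~r -> ~q, u   [&-rule on 1]
4. [](p & r), u   [~->-rule on 2]
5. ~[][](p & r), u   [~->-rule on 2]
6. p & r, u   [[]-rule on 4 via uRu]
7. p, u   [&-rule on 6]
8. r, u   [&-rule on 6]
9. ~q, u   [->-rule on 3 (branches; this branch)]
10. ~[](p & r), v   [~[]-rule on 5: fresh world v, uRv]
11. p & r, v   [[]-rule on 4 via uRv]
12. p, v   [&-rule on 11]
13. r, v   [&-rule on 11]
14. ~(p & r), w   [~[]-rule on 10: fresh world w, vRw]
15. ~r, w   [~&-rule on 14 (branches; this branch)]
Accessibility: uRu, uRv, vRv, vRw, wRw
Complete open branch: satisfiable in T, hence also in K (this T-model is also a K-model).
S4-tableau for the formula:
1. ~([](p & r) -> [][](p & r)) & (~r -> ~q), u
2. ~([](p & r) -> [][](p & r)), u   [&-rule on 1]
3. ~r -> ~q, u   [&-rule on 1]
4. [](p & r), u   [~->-rule on 2]
5. ~[][](p & r), u   [~->-rule on 2]
6. p & r, u   [[]-rule on 4 via uRu]
7. p, u   [&-rule on 6]
8. r, u   [&-rule on 6]
9. ~q, u   [->-rule on 3 (branches; this branch)]
10. ~[](p & r), v   [~[]-rule on 5: fresh world v, uRv]
11. p & r, v   [[]-rule on 4 via uRv]
12. p, v   [&-rule on 11]
13. r, v   [&-rule on 11]
14. ~(p & r), w   [~[]-rule on 10: fresh world w, vRw]
15. p & r, w   [[]-rule on 4 via uRw]
16. p, w   [&-rule on 15]
17. r, w   [&-rule on 15]
18. ~r, w   [~&-rule on 14 (branches; this branch)]
Accessibility: uRu, uRv, uRw, vRv, vRw, wRw
Branch closes: r and ~r both at w.
Every branch closes (one shown): unsatisfiable in S4, hence also in S5 (every S5-frame is an S4-frame).

K, T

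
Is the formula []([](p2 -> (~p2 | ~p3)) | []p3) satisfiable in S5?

Yes, satisfiable

1. []([](p2 -> (~p2 | ~p3)) | []p3), 0
2. [](p2 -> (~p2 | ~p3)) | []p3, 0
3. []p3, 0
4. p3, 0
Accessibility: 0R0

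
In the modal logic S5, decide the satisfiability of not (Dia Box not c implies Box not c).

1. not (Dia Box not c implies Box not c), w0
2. Dia Box not c, w0   [neg-implies-rule on 1]
3. not Box not c, w0   [neg-implies-rule on 1]
4. Box not c, w1   [Dia-rule on 2: fresh world w1, w0Rw1]
5. not c, w0   [Box-rule on 4 via w1Rw0]
6. not c, w1   [Box-rule on 4 via w1Rw1]
7. c, w2   [neg-Box-rule on 3: fresh world w2, w0Rw2]
8. not c, w2   [Box-rule on 4 via w1Rw2]
Accessibility: w0Rw0, w0Rw1, w0Rw2, w1Rw0, w1Rw1, w1Rw2, w2Rw0, w2Rw1, w2Rw2
Branch closes: c and not c both at w2.
(One branch shown.) All branches close.

Unsatisfiable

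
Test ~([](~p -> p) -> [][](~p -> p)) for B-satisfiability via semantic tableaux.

1. ~([](~p -> p) -> [][](~p -> p)), u
2. [](~p -> p), u
3. ~[][](~p -> p), u
4. ~p -> p, u
5. p, u
6. ~[](~p -> p), v
7. ~p -> p, v
8. p, v
9. ~(~p -> p), w
10. ~p, w
Accessibility: uRu, uRv, vRu, vRv, vRw, wRv, wRw

Satisfiable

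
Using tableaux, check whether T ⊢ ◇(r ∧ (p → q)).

Not valid

Tableau for the negation ¬◇(r ∧ (p → q)):
1. ¬◇(r ∧ (p → q)), w0
2. ¬(r ∧ (p → q)), w0   [¬◇-rule on 1 via w0Rw0]
3. ¬(p → q), w0   [¬∧-rule on 2 (branches; this branch)]
4. p, w0   [¬→-rule on 3]
5. ¬q, w0   [¬→-rule on 3]
Accessibility: w0Rw0
The negation has an open branch (countermodel exists).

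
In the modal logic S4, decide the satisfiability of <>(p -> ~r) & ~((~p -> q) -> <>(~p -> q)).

Unsatisfiable

1. <>(p -> ~r) & ~((~p -> q) -> <>(~p -> q)), 0
2. <>(p -> ~r), 0
3. ~((~p -> q) -> <>(~p -> q)), 0
4. ~p -> q, 0
5. ~<>(~p -> q), 0
6. ~(~p -> q), 0
7. ~p, 0
8. ~q, 0
9. q, 0
Accessibility: 0R0
Branch closes: q and ~q both at 0.
Every branch closes; the branch above is one of them.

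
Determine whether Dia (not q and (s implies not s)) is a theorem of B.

Tableau for the negation not Dia (not q and (s implies not s)):
1. not Dia (not q and (s implies not s)), u
2. not (not q and (s implies not s)), u
3. not (s implies not s), u
4. s, u
Accessibility: uRu
The negation has an open branch (countermodel exists).

No, not valid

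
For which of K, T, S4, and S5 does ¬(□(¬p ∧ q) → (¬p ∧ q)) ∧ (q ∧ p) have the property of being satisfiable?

K

T-tableau for the formula:
1. ¬(□(¬p ∧ q) → (¬p ∧ q)) ∧ (q ∧ p), w0
2. ¬(□(¬p ∧ q) → (¬p ∧ q)), w0
3. q ∧ p, w0
4. □(¬p ∧ q), w0
5. ¬(¬p ∧ q), w0
6. q, w0
7. p, w0
8. ¬p ∧ q, w0
9. ¬p, w0
Accessibility: w0Rw0
Branch closes: p and ¬p both at w0.
Every branch closes (one shown): unsatisfiable in T, hence also in S4, S5 (every S4/S5-frame is a T-frame).
K-tableau for the formula:
1. ¬(□(¬p ∧ q) → (¬p ∧ q)) ∧ (q ∧ p), w0
2. ¬(□(¬p ∧ q) → (¬p ∧ q)), w0
3. q ∧ p, w0
4. □(¬p ∧ q), w0
5. ¬(¬p ∧ q), w0
6. q, w0
7. p, w0
Complete open branch: satisfiable in K.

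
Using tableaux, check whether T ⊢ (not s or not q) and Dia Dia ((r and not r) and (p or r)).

Tableau for the negation not ((not s or not q) and Dia Dia ((r and not r) and (p or r))):
1. not ((not s or not q) and Dia Dia ((r and not r) and (p or r))), 0
2. not Dia Dia ((r and not r) and (p or r)), 0
3. not Dia ((r and not r) and (p or r)), 0
4. not ((r and not r) and (p or r)), 0
5. not (p or r), 0
6. not p, 0
7. not r, 0
Accessibility: 0R0
The negation has an open branch (countermodel exists).

Invalid (countermodel exists)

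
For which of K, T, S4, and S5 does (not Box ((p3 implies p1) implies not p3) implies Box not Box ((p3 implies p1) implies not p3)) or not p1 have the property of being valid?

S5-tableau for the negation not ((not Box ((p3 implies p1) implies not p3) implies Box not Box ((p3 implies p1) implies not p3)) or not p1):
1. not ((not Box ((p3 implies p1) implies not p3) implies Box not Box ((p3 implies p1) implies not p3)) or not p1), u
2. not (not Box ((p3 implies p1) implies not p3) implies Box not Box ((p3 implies p1) implies not p3)), u
3. p1, u
4. not Box ((p3 implies p1) implies not p3), u
5. not Box not Box ((p3 implies p1) implies not p3), u
6. not ((p3 implies p1) implies not p3), v
7. p3 implies p1, v
8. p3, v
9. p1, v
10. Box ((p3 implies p1) implies not p3), w
11. (p3 implies p1) implies not p3, u
12. (p3 implies p1) implies not p3, v
13. (p3 implies p1) implies not p3, w
14. not p3, u
15. not (p3 implies p1), v
16. not p1, v
Accessibility: uRu, uRv, uRw, vRu, vRv, vRw, wRu, wRv, wRw
Branch closes: p1 and not p1 both at v.
Every branch closes (one shown): valid in S5.
S4-tableau for the negation not ((not Box ((p3 implies p1) implies not p3) implies Box not Box ((p3 implies p1) implies not p3)) or not p1):
1. not ((not Box ((p3 implies p1) implies not p3) implies Box not Box ((p3 implies p1) implies not p3)) or not p1), u
2. not (not Box ((p3 implies p1) implies not p3) implies Box not Box ((p3 implies p1) implies not p3)), u
3. p1, u
4. not Box ((p3 implies p1) implies not p3), u
5. not Box not Box ((p3 implies p1) implies not p3), u
6. not ((p3 implies p1) implies not p3), v
7. p3 implies p1, v
8. p3, v
9. p1, v
10. Box ((p3 implies p1) implies not p3), w
11. (p3 implies p1) implies not p3, w
12. not p3, w
Accessibility: uRu, uRv, uRw, vRv, wRw
Complete open branch: countermodel on an S4-frame, so not valid in S4, nor in K, T (the same frame is also a K-frame and a T-frame).

S5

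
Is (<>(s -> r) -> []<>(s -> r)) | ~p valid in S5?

Valid

Tableau for the negation ~((<>(s -> r) -> []<>(s -> r)) | ~p):
1. ~((<>(s -> r) -> []<>(s -> r)) | ~p), u
2. ~(<>(s -> r) -> []<>(s -> r)), u
3. p, u
4. <>(s -> r), u
5. ~[]<>(s -> r), u
6. s -> r, v
7. r, v
8. ~<>(s -> r), w
9. ~(s -> r), u
10. s, u
11. ~r, u
12. ~(s -> r), v
13. s, v
14. ~r, v
Accessibility: uRu, uRv, uRw, vRu, vRv, vRw, wRu, wRv, wRw
Branch closes: r and ~r both at v.
All branches of the negation close; one closing branch shown above.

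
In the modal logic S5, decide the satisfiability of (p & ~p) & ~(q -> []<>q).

1. (p & ~p) & ~(q -> []<>q), u
2. p & ~p, u
3. ~(q -> []<>q), u
4. p, u
5. ~p, u
Accessibility: uRu
Branch closes: p and ~p both at u.
(One branch shown.) All branches close.

No, unsatisfiable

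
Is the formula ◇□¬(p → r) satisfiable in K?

Satisfiable

1. ◇□¬(p → r), u
2. □¬(p → r), v
Accessibility: uRv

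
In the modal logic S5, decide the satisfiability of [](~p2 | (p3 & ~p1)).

Yes, satisfiable

1. [](~p2 | (p3 & ~p1)), w0
2. ~p2 | (p3 & ~p1), w0
3. p3 & ~p1, w0
4. p3, w0
5. ~p1, w0
Accessibility: w0Rw0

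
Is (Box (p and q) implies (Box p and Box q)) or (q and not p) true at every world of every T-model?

Tableau for the negation not ((Box (p and q) implies (Box p and Box q)) or (q and not p)):
1. not ((Box (p and q) implies (Box p and Box q)) or (q and not p)), w0
2. not (Box (p and q) implies (Box p and Box q)), w0   [neg-or-rule on 1]
3. not (q and not p), w0   [neg-or-rule on 1]
4. Box (p and q), w0   [neg-implies-rule on 2]
5. not (Box p and Box q), w0   [neg-implies-rule on 2]
6. p and q, w0   [Box-rule on 4 via w0Rw0]
7. p, w0   [and-rule on 6]
8. q, w0   [and-rule on 6]
9. not Box q, w0   [neg-and-rule on 5 (branches; this branch)]
10. not q, w1   [neg-Box-rule on 9: fresh world w1, w0Rw1]
11. p and q, w1   [Box-rule on 4 via w0Rw1]
12. p, w1   [and-rule on 11]
13. q, w1   [and-rule on 11]
Accessibility: w0Rw0, w0Rw1, w1Rw1
Branch closes: q and not q both at w1.
All branches of the negation close; one closing branch shown above.

Yes, valid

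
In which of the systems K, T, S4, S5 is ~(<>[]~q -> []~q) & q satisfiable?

K, T, S4

S5-tableau for the formula:
1. ~(<>[]~q -> []~q) & q, 0
2. ~(<>[]~q -> []~q), 0
3. q, 0
4. <>[]~q, 0
5. ~[]~q, 0
6. []~q, 1
7. ~q, 0
Accessibility: 0R0, 0R1, 1R0, 1R1
Branch closes: q and ~q both at 0.
Every branch closes (one shown): unsatisfiable in S5.
S4-tableau for the formula:
1. ~(<>[]~q -> []~q) & q, 0
2. ~(<>[]~q -> []~q), 0
3. q, 0
4. <>[]~q, 0
5. ~[]~q, 0
6. []~q, 1
7. ~q, 1
8. q, 2
Accessibility: 0R0, 0R1, 0R2, 1R1, 2R2
Complete open branch: satisfiable in S4, hence also in K, T (this S4-model is also a K-model and a T-model).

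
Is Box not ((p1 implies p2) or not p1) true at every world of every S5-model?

Invalid (countermodel exists)

Tableau for the negation not Box not ((p1 implies p2) or not p1):
1. not Box not ((p1 implies p2) or not p1), u
2. (p1 implies p2) or not p1, v
3. not p1, v
Accessibility: uRu, uRv, vRu, vRv
The negation has an open branch (countermodel exists).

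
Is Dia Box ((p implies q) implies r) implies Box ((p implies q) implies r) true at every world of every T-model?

Not valid

Tableau for the negation not (Dia Box ((p implies q) implies r) implies Box ((p implies q) implies r)):
1. not (Dia Box ((p implies q) implies r) implies Box ((p implies q) implies r)), w0
2. Dia Box ((p implies q) implies r), w0
3. not Box ((p implies q) implies r), w0
4. Box ((p implies q) implies r), w1
5. (p implies q) implies r, w1
6. r, w1
7. not ((p implies q) implies r), w2
8. p implies q, w2
9. not r, w2
10. q, w2
Accessibility: w0Rw0, w0Rw1, w0Rw2, w1Rw1, w2Rw2
The negation has an open branch (countermodel exists).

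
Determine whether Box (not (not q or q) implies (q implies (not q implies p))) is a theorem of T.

Valid

Tableau for the negation not Box (not (not q or q) implies (q implies (not q implies p))):
1. not Box (not (not q or q) implies (q implies (not q implies p))), w0
2. not (not (not q or q) implies (q implies (not q implies p))), w1
3. not (not q or q), w1
4. not (q implies (not q implies p)), w1
5. q, w1
6. not q, w1
Accessibility: w0Rw0, w0Rw1, w1Rw1
Branch closes: q and not q both at w1.
All branches of the negation close; one closing branch shown above.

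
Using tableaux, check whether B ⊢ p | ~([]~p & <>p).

Tableau for the negation ~(p | ~([]~p & <>p)):
1. ~(p | ~([]~p & <>p)), w0
2. ~p, w0
3. []~p & <>p, w0
4. []~p, w0
5. <>p, w0
6. p, w1
7. ~p, w1
Accessibility: w0Rw0, w0Rw1, w1Rw0, w1Rw1
Branch closes: p and ~p both at w1.
All branches of the negation close; one closing branch shown above.

Yes, valid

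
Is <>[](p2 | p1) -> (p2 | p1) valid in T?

Tableau for the negation ~(<>[](p2 | p1) -> (p2 | p1)):
1. ~(<>[](p2 | p1) -> (p2 | p1)), 0
2. <>[](p2 | p1), 0   [~->-rule on 1]
3. ~(p2 | p1), 0   [~->-rule on 1]
4. ~p2, 0   [~|-rule on 3]
5. ~p1, 0   [~|-rule on 3]
6. [](p2 | p1), 1   [<>-rule on 2: fresh world 1, 0R1]
7. p2 | p1, 1   [[]-rule on 6 via 1R1]
8. p1, 1   [|-rule on 7 (branches; this branch)]
Accessibility: 0R0, 0R1, 1R1
The negation has an open branch (countermodel exists).

Invalid (countermodel exists)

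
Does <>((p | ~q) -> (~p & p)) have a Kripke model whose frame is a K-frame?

1. <>((p | ~q) -> (~p & p)), 0
2. (p | ~q) -> (~p & p), 1
3. ~(p | ~q), 1
4. ~p, 1
5. q, 1
Accessibility: 0R1

Satisfiable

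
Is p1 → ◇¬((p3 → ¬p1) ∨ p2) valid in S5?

Tableau for the negation ¬(p1 → ◇¬((p3 → ¬p1) ∨ p2)):
1. ¬(p1 → ◇¬((p3 → ¬p1) ∨ p2)), 0
2. p1, 0
3. ¬◇¬((p3 → ¬p1) ∨ p2), 0
4. (p3 → ¬p1) ∨ p2, 0
5. p2, 0
Accessibility: 0R0
The negation has an open branch (countermodel exists).

Invalid (countermodel exists)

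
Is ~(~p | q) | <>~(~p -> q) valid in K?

Invalid (countermodel exists)

Tableau for the negation ~(~(~p | q) | <>~(~p -> q)):
1. ~(~(~p | q) | <>~(~p -> q)), 0
2. ~p | q, 0   [~|-rule on 1]
3. ~<>~(~p -> q), 0   [~|-rule on 1]
4. q, 0   [|-rule on 2 (branches; this branch)]
The negation has an open branch (countermodel exists).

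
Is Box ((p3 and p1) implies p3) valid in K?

Tableau for the negation not Box ((p3 and p1) implies p3):
1. not Box ((p3 and p1) implies p3), u
2. not ((p3 and p1) implies p3), v
3. p3 and p1, v
4. not p3, v
5. p3, v
6. p1, v
Accessibility: uRv
Branch closes: p3 and not p3 both at v.
All branches of the negation close; one closing branch shown above.

Yes, valid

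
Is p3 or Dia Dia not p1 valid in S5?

Tableau for the negation not (p3 or Dia Dia not p1):
1. not (p3 or Dia Dia not p1), w0
2. not p3, w0
3. not Dia Dia not p1, w0
4. not Dia not p1, w0
5. p1, w0
Accessibility: w0Rw0
The negation has an open branch (countermodel exists).

Invalid (countermodel exists)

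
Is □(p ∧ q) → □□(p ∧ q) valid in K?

Invalid (countermodel exists)

Tableau for the negation ¬(□(p ∧ q) → □□(p ∧ q)):
1. ¬(□(p ∧ q) → □□(p ∧ q)), w0
2. □(p ∧ q), w0   [¬→-rule on 1]
3. ¬□□(p ∧ q), w0   [¬→-rule on 1]
4. ¬□(p ∧ q), w1   [¬□-rule on 3: fresh world w1, w0Rw1]
5. p ∧ q, w1   [□-rule on 2 via w0Rw1]
6. p, w1   [∧-rule on 5]
7. q, w1   [∧-rule on 5]
8. ¬(p ∧ q), w2   [¬□-rule on 4: fresh world w2, w1Rw2]
9. ¬q, w2   [¬∧-rule on 8 (branches; this branch)]
Accessibility: w0Rw1, w1Rw2
The negation has an open branch (countermodel exists).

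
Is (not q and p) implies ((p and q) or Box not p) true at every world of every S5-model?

Tableau for the negation not ((not q and p) implies ((p and q) or Box not p)):
1. not ((not q and p) implies ((p and q) or Box not p)), u
2. not q and p, u   [neg-implies-rule on 1]
3. not ((p and q) or Box not p), u   [neg-implies-rule on 1]
4. not q, u   [and-rule on 2]
5. p, u   [and-rule on 2]
6. not (p and q), u   [neg-or-rule on 3]
7. not Box not p, u   [neg-or-rule on 3]
8. p, v   [neg-Box-rule on 7: fresh world v, uRv]
Accessibility: uRu, uRv, vRu, vRv
The negation has an open branch (countermodel exists).

No, not valid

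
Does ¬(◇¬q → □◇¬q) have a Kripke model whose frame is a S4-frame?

1. ¬(◇¬q → □◇¬q), w0
2. ◇¬q, w0
3. ¬□◇¬q, w0
4. ¬q, w1
5. ¬◇¬q, w2
6. q, w2
Accessibility: w0Rw0, w0Rw1, w0Rw2, w1Rw1, w2Rw2

Satisfiable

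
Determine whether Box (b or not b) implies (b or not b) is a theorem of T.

Tableau for the negation not (Box (b or not b) implies (b or not b)):
1. not (Box (b or not b) implies (b or not b)), 0
2. Box (b or not b), 0
3. not (b or not b), 0
4. not b, 0
5. b, 0
Accessibility: 0R0
Branch closes: b and not b both at 0.
Every branch of the negation's tableau closes; the branch above is one of them.

Valid in T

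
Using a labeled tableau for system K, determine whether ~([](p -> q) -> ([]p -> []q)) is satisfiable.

1. ~([](p -> q) -> ([]p -> []q)), u
2. [](p -> q), u
3. ~([]p -> []q), u
4. []p, u
5. ~[]q, u
6. ~q, v
7. p -> q, v
8. p, v
9. q, v
Accessibility: uRv
Branch closes: q and ~q both at v.
All branches of the tableau close; one closing branch shown above.

Unsatisfiable (every branch closes)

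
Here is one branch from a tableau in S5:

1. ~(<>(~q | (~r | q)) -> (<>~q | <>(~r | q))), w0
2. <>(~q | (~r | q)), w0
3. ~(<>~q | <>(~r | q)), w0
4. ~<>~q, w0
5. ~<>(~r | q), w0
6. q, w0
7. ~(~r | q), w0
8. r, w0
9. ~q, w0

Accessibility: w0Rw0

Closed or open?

Both q and ~q appear at w0.

Closed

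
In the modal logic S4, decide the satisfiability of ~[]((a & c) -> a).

Unsatisfiable

1. ~[]((a & c) -> a), 0
2. ~((a & c) -> a), 1   [~[]-rule on 1: fresh world 1, 0R1]
3. a & c, 1   [~->-rule on 2]
4. ~a, 1   [~->-rule on 2]
5. a, 1   [&-rule on 3]
6. c, 1   [&-rule on 3]
Accessibility: 0R0, 0R1, 1R1
Branch closes: a and ~a both at 1.
All branches of the tableau close; one closing branch shown above.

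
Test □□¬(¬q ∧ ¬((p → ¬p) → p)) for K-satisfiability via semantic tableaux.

1. □□¬(¬q ∧ ¬((p → ¬p) → p)), w0

Satisfiable (open branch found)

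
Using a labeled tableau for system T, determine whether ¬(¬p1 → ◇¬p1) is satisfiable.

1. ¬(¬p1 → ◇¬p1), u
2. ¬p1, u
3. ¬◇¬p1, u
4. p1, u
Accessibility: uRu
Branch closes: p1 and ¬p1 both at u.
Every branch closes; the branch above is one of them.

Unsatisfiable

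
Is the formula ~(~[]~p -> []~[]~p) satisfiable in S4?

Satisfiable (open branch found)

1. ~(~[]~p -> []~[]~p), w0
2. ~[]~p, w0
3. ~[]~[]~p, w0
4. p, w1
5. []~p, w2
6. ~p, w2
Accessibility: w0Rw0, w0Rw1, w0Rw2, w1Rw1, w2Rw2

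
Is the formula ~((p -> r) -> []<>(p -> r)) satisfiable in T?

1. ~((p -> r) -> []<>(p -> r)), w0
2. p -> r, w0
3. ~[]<>(p -> r), w0
4. r, w0
5. ~<>(p -> r), w1
6. ~(p -> r), w1
7. p, w1
8. ~r, w1
Accessibility: w0Rw0, w0Rw1, w1Rw1

Yes, satisfiable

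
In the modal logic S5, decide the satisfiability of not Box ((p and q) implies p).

1. not Box ((p and q) implies p), 0
2. not ((p and q) implies p), 1
3. p and q, 1
4. not p, 1
5. p, 1
6. q, 1
Accessibility: 0R0, 0R1, 1R0, 1R1
Branch closes: p and not p both at 1.
All branches of the tableau close; one closing branch shown above.

Unsatisfiable (every branch closes)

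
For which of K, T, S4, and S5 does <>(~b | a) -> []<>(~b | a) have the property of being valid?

S5

S4-tableau for the negation ~(<>(~b | a) -> []<>(~b | a)):
1. ~(<>(~b | a) -> []<>(~b | a)), 0
2. <>(~b | a), 0
3. ~[]<>(~b | a), 0
4. ~b | a, 1
5. a, 1
6. ~<>(~b | a), 2
7. ~(~b | a), 2
8. b, 2
9. ~a, 2
Accessibility: 0R0, 0R1, 0R2, 1R1, 2R2
Complete open branch: countermodel on an S4-frame, so not valid in S4, nor in K, T (the same frame is also a K-frame and a T-frame).
S5-tableau for the negation ~(<>(~b | a) -> []<>(~b | a)):
1. ~(<>(~b | a) -> []<>(~b | a)), 0
2. <>(~b | a), 0
3. ~[]<>(~b | a), 0
4. ~b | a, 1
5. a, 1
6. ~<>(~b | a), 2
7. ~(~b | a), 0
8. b, 0
9. ~a, 0
10. ~(~b | a), 1
11. b, 1
12. ~a, 1
Accessibility: 0R0, 0R1, 0R2, 1R0, 1R1, 1R2, 2R0, 2R1, 2R2
Branch closes: a and ~a both at 1.
Every branch closes (one shown): valid in S5.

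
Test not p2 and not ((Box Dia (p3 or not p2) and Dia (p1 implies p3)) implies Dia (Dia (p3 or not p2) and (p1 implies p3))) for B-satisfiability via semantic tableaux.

Unsatisfiable (every branch closes)

1. not p2 and not ((Box Dia (p3 or not p2) and Dia (p1 implies p3)) implies Dia (Dia (p3 or not p2) and (p1 implies p3))), w0
2. not p2, w0
3. not ((Box Dia (p3 or not p2) and Dia (p1 implies p3)) implies Dia (Dia (p3 or not p2) and (p1 implies p3))), w0
4. Box Dia (p3 or not p2) and Dia (p1 implies p3), w0
5. not Dia (Dia (p3 or not p2) and (p1 implies p3)), w0
6. Box Dia (p3 or not p2), w0
7. Dia (p1 implies p3), w0
8. not (Dia (p3 or not p2) and (p1 implies p3)), w0
9. Dia (p3 or not p2), w0
10. not (p1 implies p3), w0
11. p1, w0
12. not p3, w0
13. p1 implies p3, w1
14. not (Dia (p3 or not p2) and (p1 implies p3)), w1
15. Dia (p3 or not p2), w1
16. p3, w1
17. not Dia (p3 or not p2), w1
18. not (p3 or not p2), w0
19. p2, w0
Accessibility: w0Rw0, w0Rw1, w1Rw0, w1Rw1
Branch closes: p2 and not p2 both at w0.
All branches of the tableau close; one closing branch shown above.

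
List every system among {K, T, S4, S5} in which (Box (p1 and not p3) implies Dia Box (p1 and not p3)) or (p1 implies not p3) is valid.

T-tableau for the negation not ((Box (p1 and not p3) implies Dia Box (p1 and not p3)) or (p1 implies not p3)):
1. not ((Box (p1 and not p3) implies Dia Box (p1 and not p3)) or (p1 implies not p3)), 0
2. not (Box (p1 and not p3) implies Dia Box (p1 and not p3)), 0   [neg-or-rule on 1]
3. not (p1 implies not p3), 0   [neg-or-rule on 1]
4. Box (p1 and not p3), 0   [neg-implies-rule on 2]
5. not Dia Box (p1 and not p3), 0   [neg-implies-rule on 2]
6. p1, 0   [neg-implies-rule on 3]
7. p3, 0   [neg-implies-rule on 3]
8. p1 and not p3, 0   [Box-rule on 4 via 0R0]
9. not p3, 0   [and-rule on 8]
Accessibility: 0R0
Branch closes: p3 and not p3 both at 0.
Every branch closes (one shown): valid in T, hence also in S4, S5 (every theorem of T is a theorem of S4 and S5).
K-tableau for the negation not ((Box (p1 and not p3) implies Dia Box (p1 and not p3)) or (p1 implies not p3)):
1. not ((Box (p1 and not p3) implies Dia Box (p1 and not p3)) or (p1 implies not p3)), 0
2. not (Box (p1 and not p3) implies Dia Box (p1 and not p3)), 0   [neg-or-rule on 1]
3. not (p1 implies not p3), 0   [neg-or-rule on 1]
4. Box (p1 and not p3), 0   [neg-implies-rule on 2]
5. not Dia Box (p1 and not p3), 0   [neg-implies-rule on 2]
6. p1, 0   [neg-implies-rule on 3]
7. p3, 0   [neg-implies-rule on 3]
Complete open branch: countermodel on a K-frame, so not valid in K.

T, S4, S5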